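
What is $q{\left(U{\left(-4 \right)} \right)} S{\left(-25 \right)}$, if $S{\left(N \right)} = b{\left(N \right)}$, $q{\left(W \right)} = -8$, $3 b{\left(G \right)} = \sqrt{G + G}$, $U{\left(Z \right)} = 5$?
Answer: $- \frac{40 i \sqrt{2}}{3} \approx - 18.856 i$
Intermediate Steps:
$b{\left(G \right)} = \frac{\sqrt{2} \sqrt{G}}{3}$ ($b{\left(G \right)} = \frac{\sqrt{G + G}}{3} = \frac{\sqrt{2 G}}{3} = \frac{\sqrt{2} \sqrt{G}}{3}$)
$S{\left(N \right)} = \frac{\sqrt{2} \sqrt{N}}{3}$
$q{\left(U{\left(-4 \right)} \right)} S{\left(-25 \right)} = - 8 \frac{\sqrt{2} \sqrt{-25}}{3} = - 8 \frac{\sqrt{2} \cdot 5 i}{3} = - 8 \frac{5 i \sqrt{2}}{3} = - \frac{40 i \sqrt{2}}{3}$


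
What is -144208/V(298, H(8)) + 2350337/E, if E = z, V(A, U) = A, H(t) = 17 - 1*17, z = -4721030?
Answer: -340755347333/703433470 ≈ -484.42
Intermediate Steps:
H(t) = 0 (H(t) = 17 - 17 = 0)
E = -4721030
-144208/V(298, H(8)) + 2350337/E = -144208/298 + 2350337/(-4721030) = -144208*1/298 + 2350337*(-1/4721030) = -72104/149 - 2350337/4721030 = -340755347333/703433470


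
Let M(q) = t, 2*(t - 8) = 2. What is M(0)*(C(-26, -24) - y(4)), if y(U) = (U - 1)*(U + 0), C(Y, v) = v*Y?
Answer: 5508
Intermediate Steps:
t = 9 (t = 8 + (½)*2 = 8 + 1 = 9)
C(Y, v) = Y*v
M(q) = 9
y(U) = U*(-1 + U) (y(U) = (-1 + U)*U = U*(-1 + U))
M(0)*(C(-26, -24) - y(4)) = 9*(-26*(-24) - 4*(-1 + 4)) = 9*(624 - 4*3) = 9*(624 - 1*12) = 9*(624 - 12) = 9*612 = 5508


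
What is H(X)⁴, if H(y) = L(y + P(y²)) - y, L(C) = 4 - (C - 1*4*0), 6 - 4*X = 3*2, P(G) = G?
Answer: 256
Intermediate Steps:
X = 0 (X = 3/2 - 3*2/4 = 3/2 - ¼*6 = 3/2 - 3/2 = 0)
L(C) = 4 - C (L(C) = 4 - (C - 4*0) = 4 - (C + 0) = 4 - C)
H(y) = 4 - y² - 2*y (H(y) = (4 - (y + y²)) - y = (4 + (-y - y²)) - y = (4 - y - y²) - y = 4 - y² - 2*y)
H(X)⁴ = (4 - 1*0² - 2*0)⁴ = (4 - 1*0 + 0)⁴ = (4 + 0 + 0)⁴ = 4⁴ = 256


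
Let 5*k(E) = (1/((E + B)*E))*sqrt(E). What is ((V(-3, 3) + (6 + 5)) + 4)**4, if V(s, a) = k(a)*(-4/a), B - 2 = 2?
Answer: 55382217935881/1093955625 - 119070256*sqrt(3)/694575 ≈ 50329.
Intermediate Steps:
B = 4 (B = 2 + 2 = 4)
k(E) = 1/(5*sqrt(E)*(4 + E)) (k(E) = ((1/((E + 4)*E))*sqrt(E))/5 = ((1/((4 + E)*E))*sqrt(E))/5 = ((1/(E*(4 + E)))*sqrt(E))/5 = (1/(sqrt(E)*(4 + E)))/5 = 1/(5*sqrt(E)*(4 + E)))
V(s, a) = -4/(5*a**(3/2)*(4 + a)) (V(s, a) = (1/(5*sqrt(a)*(4 + a)))*(-4/a) = -4/(5*a**(3/2)*(4 + a)))
((V(-3, 3) + (6 + 5)) + 4)**4 = ((-4/(5*3**(3/2)*(4 + 3)) + (6 + 5)) + 4)**4 = ((-4/5*sqrt(3)/9/7 + 11) + 4)**4 = ((-4/5*sqrt(3)/9*1/7 + 11) + 4)**4 = ((-4*sqrt(3)/315 + 11) + 4)**4 = ((11 - 4*sqrt(3)/315) + 4)**4 = (15 - 4*sqrt(3)/315)**4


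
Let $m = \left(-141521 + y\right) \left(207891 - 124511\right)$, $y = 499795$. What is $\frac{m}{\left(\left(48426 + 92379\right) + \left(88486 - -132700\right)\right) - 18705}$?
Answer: $\frac{14936443060}{171643} \approx 87020.0$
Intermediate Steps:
$m = 29872886120$ ($m = \left(-141521 + 499795\right) \left(207891 - 124511\right) = 358274 \cdot 83380 = 29872886120$)
$\frac{m}{\left(\left(48426 + 92379\right) + \left(88486 - -132700\right)\right) - 18705} = \frac{29872886120}{\left(\left(48426 + 92379\right) + \left(88486 - -132700\right)\right) - 18705} = \frac{29872886120}{\left(140805 + \left(88486 + 132700\right)\right) - 18705} = \frac{29872886120}{\left(140805 + 221186\right) - 18705} = \frac{29872886120}{361991 - 18705} = \frac{29872886120}{343286} = 29872886120 \cdot \frac{1}{343286} = \frac{14936443060}{171643}$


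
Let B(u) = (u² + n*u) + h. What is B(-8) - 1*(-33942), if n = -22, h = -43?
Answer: 34139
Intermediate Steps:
B(u) = -43 + u² - 22*u (B(u) = (u² - 22*u) - 43 = -43 + u² - 22*u)
B(-8) - 1*(-33942) = (-43 + (-8)² - 22*(-8)) - 1*(-33942) = (-43 + 64 + 176) + 33942 = 197 + 33942 = 34139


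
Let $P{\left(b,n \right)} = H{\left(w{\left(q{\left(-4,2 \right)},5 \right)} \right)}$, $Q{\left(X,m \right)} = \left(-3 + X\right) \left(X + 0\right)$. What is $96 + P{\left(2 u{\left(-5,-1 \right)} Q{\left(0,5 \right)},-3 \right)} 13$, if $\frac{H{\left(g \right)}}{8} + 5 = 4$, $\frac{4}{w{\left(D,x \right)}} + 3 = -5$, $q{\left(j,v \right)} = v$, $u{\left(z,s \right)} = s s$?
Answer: $-8$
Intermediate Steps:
$u{\left(z,s \right)} = s^{2}$
$Q{\left(X,m \right)} = X \left(-3 + X\right)$ ($Q{\left(X,m \right)} = \left(-3 + X\right) X = X \left(-3 + X\right)$)
$w{\left(D,x \right)} = - \frac{1}{2}$ ($w{\left(D,x \right)} = \frac{4}{-3 - 5} = \frac{4}{-8} = 4 \left(- \frac{1}{8}\right) = - \frac{1}{2}$)
$H{\left(g \right)} = -8$ ($H{\left(g \right)} = -40 + 8 \cdot 4 = -40 + 32 = -8$)
$P{\left(b,n \right)} = -8$
$96 + P{\left(2 u{\left(-5,-1 \right)} Q{\left(0,5 \right)},-3 \right)} 13 = 96 - 104 = -8$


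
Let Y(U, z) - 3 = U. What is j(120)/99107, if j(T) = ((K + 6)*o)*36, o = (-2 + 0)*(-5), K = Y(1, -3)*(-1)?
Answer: 720/99107 ≈ 0.0072649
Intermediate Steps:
Y(U, z) = 3 + U
K = -4 (K = (3 + 1)*(-1) = 4*(-1) = -4)
o = 10 (o = -2*(-5) = 10)
j(T) = 720 (j(T) = ((-4 + 6)*10)*36 = (2*10)*36 = 20*36 = 720)
j(120)/99107 = 720/99107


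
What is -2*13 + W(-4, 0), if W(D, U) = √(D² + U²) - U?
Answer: -22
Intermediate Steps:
-2*13 + W(-4, 0) = -2*13 + (√((-4)² + 0²) - 1*0) = -26 + (√(16 + 0) + 0) = -26 + (√16 + 0) = -26 + (4 + 0) = -26 + 4 = -22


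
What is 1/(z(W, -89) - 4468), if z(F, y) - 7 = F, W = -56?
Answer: -1/4517 ≈ -0.00022139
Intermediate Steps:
z(F, y) = 7 + F
1/(z(W, -89) - 4468) = 1/((7 - 56) - 4468) = 1/(-49 - 4468) = 1/(-4517) = -1/4517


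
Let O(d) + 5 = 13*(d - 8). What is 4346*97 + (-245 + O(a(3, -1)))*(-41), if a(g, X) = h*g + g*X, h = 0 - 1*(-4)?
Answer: 431279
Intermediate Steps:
h = 4 (h = 0 + 4 = 4)
a(g, X) = 4*g + X*g (a(g, X) = 4*g + g*X = 4*g + X*g)
O(d) = -109 + 13*d (O(d) = -5 + 13*(d - 8) = -5 + 13*(-8 + d) = -5 + (-104 + 13*d) = -109 + 13*d)
4346*97 + (-245 + O(a(3, -1)))*(-41) = 4346*97 + (-245 + (-109 + 13*(3*(4 - 1))))*(-41) = 421562 + (-245 + (-109 + 13*(3*3)))*(-41) = 421562 + (-245 + (-109 + 13*9))*(-41) = 421562 + (-245 + (-109 + 117))*(-41) = 421562 + (-245 + 8)*(-41) = 421562 - 237*(-41) = 421562 + 9717 = 431279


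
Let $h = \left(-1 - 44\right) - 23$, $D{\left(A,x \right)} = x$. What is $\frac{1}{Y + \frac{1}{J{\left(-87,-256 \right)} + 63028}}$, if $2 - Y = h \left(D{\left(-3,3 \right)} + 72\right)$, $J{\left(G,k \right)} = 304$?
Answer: $\frac{63332}{323119865} \approx 0.000196$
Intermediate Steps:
$h = -68$ ($h = -45 - 23 = -68$)
$Y = 5102$ ($Y = 2 - - 68 \left(3 + 72\right) = 2 - \left(-68\right) 75 = 2 - -5100 = 2 + 5100 = 5102$)
$\frac{1}{Y + \frac{1}{J{\left(-87,-256 \right)} + 63028}} = \frac{1}{5102 + \frac{1}{304 + 63028}} = \frac{1}{5102 + \frac{1}{63332}} = \frac{1}{\frac{323119865}{63332}} = \frac{63332}{323119865}$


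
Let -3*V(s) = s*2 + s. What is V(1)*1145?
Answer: -1145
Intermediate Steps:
V(s) = -s (V(s) = -(s*2 + s)/3 = -(2*s + s)/3 = -s)
V(1)*1145 = -1*1*1145 = -1*1145 = -1145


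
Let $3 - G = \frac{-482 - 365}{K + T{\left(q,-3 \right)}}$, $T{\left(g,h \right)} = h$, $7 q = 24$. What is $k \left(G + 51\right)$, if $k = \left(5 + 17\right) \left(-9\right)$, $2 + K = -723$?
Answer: $- \frac{544005}{52} \approx -10462.0$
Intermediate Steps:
$q = \frac{24}{7}$ ($q = \frac{1}{7} \cdot 24 = \frac{24}{7} \approx 3.4286$)
$K = -725$ ($K = -2 - 723 = -725$)
$k = -198$ ($k = 22 \left(-9\right) = -198$)
$G = \frac{191}{104}$ ($G = 3 - \frac{-482 - 365}{-725 - 3} = 3 - - \frac{847}{-728} = 3 - \left(-847\right) \left(- \frac{1}{728}\right) = 3 - \frac{121}{104} = \frac{191}{104} \approx 1.8365$)
$k \left(G + 51\right) = - 198 \left(\frac{191}{104} + 51\right) = \left(-198\right) \frac{5495}{104} = - \frac{544005}{52}$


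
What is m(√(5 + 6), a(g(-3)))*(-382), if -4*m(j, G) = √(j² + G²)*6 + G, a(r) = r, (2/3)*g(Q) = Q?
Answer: -1719/4 + 2865*√5/2 ≈ 2773.4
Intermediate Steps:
g(Q) = 3*Q/2
m(j, G) = -3*√(G² + j²)/2 - G/4 (m(j, G) = -(√(j² + G²)*6 + G)/4 = -(√(G² + j²)*6 + G)/4 = -(6*√(G² + j²) + G)/4 = -(G + 6*√(G² + j²))/4 = -3*√(G² + j²)/2 - G/4)
m(√(5 + 6), a(g(-3)))*(-382) = (-3*√(((3/2)*(-3))² + (√(5 + 6))²)/2 - 3*(-3)/8)*(-382) = (-3*√((-9/2)² + (√11)²)/2 - ¼*(-9/2))*(-382) = (-3*√(81/4 + 11)/2 + 9/8)*(-382) = (-15*√5/4 + 9/8)*(-382) = (9/8 - 15*√5/4)*(-382) = -1719/4 + 2865*√5/2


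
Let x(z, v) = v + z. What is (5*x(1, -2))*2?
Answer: -10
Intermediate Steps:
(5*x(1, -2))*2 = (5*(-2 + 1))*2 = (5*(-1))*2 = -5*2 = -10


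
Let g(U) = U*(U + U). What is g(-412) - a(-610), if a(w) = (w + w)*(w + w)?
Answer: -1148912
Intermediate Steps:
a(w) = 4*w**2 (a(w) = (2*w)*(2*w) = 4*w**2)
g(U) = 2*U**2 (g(U) = U*(2*U) = 2*U**2)
g(-412) - a(-610) = 2*(-412)**2 - 4*(-610)**2 = 2*169744 - 4*372100 = 339488 - 1*1488400 = 339488 - 1488400 = -1148912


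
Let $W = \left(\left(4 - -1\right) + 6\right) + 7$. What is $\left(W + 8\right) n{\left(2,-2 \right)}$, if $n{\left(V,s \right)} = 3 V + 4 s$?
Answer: $-52$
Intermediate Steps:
$W = 18$ ($W = \left(\left(4 + 1\right) + 6\right) + 7 = \left(5 + 6\right) + 7 = 11 + 7 = 18$)
$\left(W + 8\right) n{\left(2,-2 \right)} = \left(18 + 8\right) \left(3 \cdot 2 + 4 \left(-2\right)\right) = 26 \left(6 - 8\right) = 26 \left(-2\right) = -52$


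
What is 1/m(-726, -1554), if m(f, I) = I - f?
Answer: -1/828 ≈ -0.0012077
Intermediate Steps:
1/m(-726, -1554) = 1/(-1554 - 1*(-726)) = 1/(-1554 + 726) = 1/(-828) = -1/828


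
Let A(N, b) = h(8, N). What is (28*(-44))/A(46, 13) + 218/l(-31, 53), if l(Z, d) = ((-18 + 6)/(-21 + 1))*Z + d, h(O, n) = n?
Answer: -40441/1978 ≈ -20.445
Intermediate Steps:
l(Z, d) = d + 3*Z/5 (l(Z, d) = (-12/(-20))*Z + d = (-12*(-1/20))*Z + d = 3*Z/5 + d = d + 3*Z/5)
A(N, b) = N
(28*(-44))/A(46, 13) + 218/l(-31, 53) = (28*(-44))/46 + 218/(53 + (⅗)*(-31)) = -1232*1/46 + 218/(53 - 93/5) = -616/23 + 218/(172/5) = -616/23 + 218*(5/172) = -616/23 + 545/86 = -40441/1978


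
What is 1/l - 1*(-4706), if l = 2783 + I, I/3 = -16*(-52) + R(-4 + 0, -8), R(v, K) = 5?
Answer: 24913565/5294 ≈ 4706.0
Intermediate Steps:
I = 2511 (I = 3*(-16*(-52) + 5) = 3*(832 + 5) = 3*837 = 2511)
l = 5294 (l = 2783 + 2511 = 5294)
1/l - 1*(-4706) = 1/5294 - 1*(-4706) = 1/5294 + 4706 = 24913565/5294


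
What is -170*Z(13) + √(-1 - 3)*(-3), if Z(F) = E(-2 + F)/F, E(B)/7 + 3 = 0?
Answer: 3570/13 - 6*I ≈ 274.62 - 6.0*I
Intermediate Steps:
E(B) = -21 (E(B) = -21 + 7*0 = -21 + 0 = -21)
Z(F) = -21/F
-170*Z(13) + √(-1 - 3)*(-3) = -(-3570)/13 + √(-1 - 3)*(-3) = -(-3570)/13 + √(-4)*(-3) = -170*(-21/13) + (2*I)*(-3) = 3570/13 - 6*I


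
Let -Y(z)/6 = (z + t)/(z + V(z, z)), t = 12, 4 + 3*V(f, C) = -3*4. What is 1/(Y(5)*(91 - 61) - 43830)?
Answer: -1/34650 ≈ -2.8860e-5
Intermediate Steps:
V(f, C) = -16/3 (V(f, C) = -4/3 + (-3*4)/3 = -4/3 + (⅓)*(-12) = -4/3 - 4 = -16/3)
Y(z) = -6*(12 + z)/(-16/3 + z) (Y(z) = -6*(z + 12)/(z - 16/3) = -6*(12 + z)/(-16/3 + z))
1/(Y(5)*(91 - 61) - 43830) = 1/((18*(-12 - 1*5)/(-16 + 3*5))*(91 - 61) - 43830) = 1/((18*(-12 - 5)/(-16 + 15))*30 - 43830) = 1/((18*(-17)/(-1))*30 - 43830) = 1/((18*(-1)*(-17))*30 - 43830) = 1/(306*30 - 43830) = 1/(9180 - 43830) = 1/(-34650) = -1/34650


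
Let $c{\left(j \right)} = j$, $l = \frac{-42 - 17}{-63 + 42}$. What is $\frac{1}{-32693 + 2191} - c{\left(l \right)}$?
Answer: $- \frac{1799639}{640542} \approx -2.8096$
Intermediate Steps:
$l = \frac{59}{21}$ ($l = \frac{-42 - 17}{-21} = \left(-42 - 17\right) \left(- \frac{1}{21}\right) = \left(-59\right) \left(- \frac{1}{21}\right) = \frac{59}{21} \approx 2.8095$)
$\frac{1}{-32693 + 2191} - c{\left(l \right)} = \frac{1}{-32693 + 2191} - \frac{59}{21} = \frac{1}{-30502} - \frac{59}{21} = - \frac{1}{30502} - \frac{59}{21} = - \frac{1799639}{640542}$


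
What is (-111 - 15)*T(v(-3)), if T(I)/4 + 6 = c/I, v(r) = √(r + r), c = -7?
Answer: 3024 - 588*I*√6 ≈ 3024.0 - 1440.3*I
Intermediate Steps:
v(r) = √2*√r (v(r) = √(2*r) = √2*√r)
T(I) = -24 - 28/I (T(I) = -24 + 4*(-7/I) = -24 - 28/I)
(-111 - 15)*T(v(-3)) = (-111 - 15)*(-24 - 28*(-I*√6/6)) = -126*(-24 - 28*(-I*√6/6)) = -126*(-24 - (-14)*I*√6/3) = -126*(-24 + 14*I*√6/3) = 3024 - 588*I*√6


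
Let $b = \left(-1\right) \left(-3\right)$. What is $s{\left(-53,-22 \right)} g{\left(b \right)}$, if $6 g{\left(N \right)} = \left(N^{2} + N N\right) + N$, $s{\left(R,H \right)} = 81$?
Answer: $\frac{567}{2} \approx 283.5$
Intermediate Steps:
$b = 3$
$g{\left(N \right)} = \frac{N^{2}}{3} + \frac{N}{6}$ ($g{\left(N \right)} = \frac{\left(N^{2} + N N\right) + N}{6} = \frac{\left(N^{2} + N^{2}\right) + N}{6} = \frac{2 N^{2} + N}{6} = \frac{N + 2 N^{2}}{6} = \frac{N^{2}}{3} + \frac{N}{6}$)
$s{\left(-53,-22 \right)} g{\left(b \right)} = 81 \cdot \frac{1}{6} \cdot 3 \left(1 + 2 \cdot 3\right) = 81 \cdot \frac{1}{6} \cdot 3 \left(1 + 6\right) = 81 \cdot \frac{1}{6} \cdot 3 \cdot 7 = 81 \cdot \frac{7}{2} = \frac{567}{2}$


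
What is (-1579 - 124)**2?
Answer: 2900209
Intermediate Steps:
(-1579 - 124)**2 = (-1703)**2 = 2900209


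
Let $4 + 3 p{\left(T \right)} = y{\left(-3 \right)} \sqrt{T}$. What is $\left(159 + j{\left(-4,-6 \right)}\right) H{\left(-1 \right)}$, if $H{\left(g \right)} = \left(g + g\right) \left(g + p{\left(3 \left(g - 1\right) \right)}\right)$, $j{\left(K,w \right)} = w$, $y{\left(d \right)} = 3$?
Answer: $714 - 306 i \sqrt{6} \approx 714.0 - 749.54 i$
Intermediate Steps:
$p{\left(T \right)} = - \frac{4}{3} + \sqrt{T}$ ($p{\left(T \right)} = - \frac{4}{3} + \frac{3 \sqrt{T}}{3} = - \frac{4}{3} + \sqrt{T}$)
$H{\left(g \right)} = 2 g \left(- \frac{4}{3} + g + \sqrt{-3 + 3 g}\right)$ ($H{\left(g \right)} = \left(g + g\right) \left(g + \left(- \frac{4}{3} + \sqrt{3 \left(g - 1\right)}\right)\right) = 2 g \left(g + \left(- \frac{4}{3} + \sqrt{3 \left(-1 + g\right)}\right)\right) = 2 g \left(g + \left(- \frac{4}{3} + \sqrt{-3 + 3 g}\right)\right) = 2 g \left(- \frac{4}{3} + g + \sqrt{-3 + 3 g}\right)$)
$\left(159 + j{\left(-4,-6 \right)}\right) H{\left(-1 \right)} = \left(159 - 6\right) \frac{2}{3} \left(-1\right) \left(-4 + 3 \left(-1\right) + 3 \sqrt{-3 + 3 \left(-1\right)}\right) = 153 \cdot \frac{2}{3} \left(-1\right) \left(-4 - 3 + 3 \sqrt{-3 - 3}\right) = 153 \cdot \frac{2}{3} \left(-1\right) \left(-4 - 3 + 3 \sqrt{-6}\right) = 153 \cdot \frac{2}{3} \left(-1\right) \left(-4 - 3 + 3 i \sqrt{6}\right) = 153 \cdot \frac{2}{3} \left(-1\right) \left(-7 + 3 i \sqrt{6}\right) = 153 \left(\frac{14}{3} - 2 i \sqrt{6}\right) = 714 - 306 i \sqrt{6}$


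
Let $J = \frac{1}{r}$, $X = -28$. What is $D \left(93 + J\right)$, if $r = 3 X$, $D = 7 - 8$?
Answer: $- \frac{7811}{84} \approx -92.988$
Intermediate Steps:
$D = -1$ ($D = 7 - 8 = -1$)
$r = -84$ ($r = 3 \left(-28\right) = -84$)
$J = - \frac{1}{84}$ ($J = \frac{1}{-84} = - \frac{1}{84} \approx -0.011905$)
$D \left(93 + J\right) = - (93 - \frac{1}{84}) = \left(-1\right) \frac{7811}{84} = - \frac{7811}{84}$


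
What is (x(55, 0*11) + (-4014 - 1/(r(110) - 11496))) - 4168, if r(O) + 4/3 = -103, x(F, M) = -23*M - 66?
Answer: -287038645/34801 ≈ -8248.0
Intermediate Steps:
x(F, M) = -66 - 23*M
r(O) = -313/3 (r(O) = -4/3 - 103 = -313/3)
(x(55, 0*11) + (-4014 - 1/(r(110) - 11496))) - 4168 = ((-66 - 0*11) + (-4014 - 1/(-313/3 - 11496))) - 4168 = ((-66 - 23*0) + (-4014 - 1/(-34801/3))) - 4168 = ((-66 + 0) + (-4014 - 1*(-3/34801))) - 4168 = (-66 + (-4014 + 3/34801)) - 4168 = (-66 - 139691211/34801) - 4168 = -141988077/34801 - 4168 = -287038645/34801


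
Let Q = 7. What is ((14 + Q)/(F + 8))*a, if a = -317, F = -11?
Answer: 2219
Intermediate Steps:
((14 + Q)/(F + 8))*a = ((14 + 7)/(-11 + 8))*(-317) = (21/(-3))*(-317) = (21*(-1/3))*(-317) = -7*(-317) = 2219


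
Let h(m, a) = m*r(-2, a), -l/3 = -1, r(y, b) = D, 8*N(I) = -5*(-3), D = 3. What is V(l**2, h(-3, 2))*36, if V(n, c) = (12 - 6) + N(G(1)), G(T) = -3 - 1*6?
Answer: 567/2 ≈ 283.50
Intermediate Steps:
G(T) = -9 (G(T) = -3 - 6 = -9)
N(I) = 15/8 (N(I) = (-5*(-3))/8 = (1/8)*15 = 15/8)
r(y, b) = 3
l = 3 (l = -3*(-1) = 3)
h(m, a) = 3*m (h(m, a) = m*3 = 3*m)
V(n, c) = 63/8 (V(n, c) = (12 - 6) + 15/8 = 6 + 15/8 = 63/8)
V(l**2, h(-3, 2))*36 = (63/8)*36 = 567/2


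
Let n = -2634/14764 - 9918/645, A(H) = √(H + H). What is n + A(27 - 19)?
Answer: -18339527/1587130 ≈ -11.555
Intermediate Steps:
A(H) = √2*√H (A(H) = √(2*H) = √2*√H)
n = -24688047/1587130 (n = -2634*1/14764 - 9918*1/645 = -1317/7382 - 3306/215 = -24688047/1587130 ≈ -15.555)
n + A(27 - 19) = -24688047/1587130 + √2*√(27 - 19) = -24688047/1587130 + √2*√8 = -24688047/1587130 + √2*(2*√2) = -24688047/1587130 + 4 = -18339527/1587130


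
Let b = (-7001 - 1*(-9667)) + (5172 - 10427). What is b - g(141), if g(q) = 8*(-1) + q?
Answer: -2722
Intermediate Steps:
g(q) = -8 + q
b = -2589 (b = (-7001 + 9667) - 5255 = 2666 - 5255 = -2589)
b - g(141) = -2589 - (-8 + 141) = -2589 - 1*133 = -2589 - 133 = -2722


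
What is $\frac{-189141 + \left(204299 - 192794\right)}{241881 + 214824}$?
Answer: $- \frac{59212}{152235} \approx -0.38895$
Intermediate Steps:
$\frac{-189141 + \left(204299 - 192794\right)}{241881 + 214824} = \frac{-189141 + 11505}{456705} = \left(-177636\right) \frac{1}{456705} = - \frac{59212}{152235}$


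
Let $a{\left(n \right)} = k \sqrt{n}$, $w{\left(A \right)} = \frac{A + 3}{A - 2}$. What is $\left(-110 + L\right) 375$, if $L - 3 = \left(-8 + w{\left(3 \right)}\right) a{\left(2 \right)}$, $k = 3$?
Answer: $-40125 - 2250 \sqrt{2} \approx -43307.0$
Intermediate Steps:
$w{\left(A \right)} = \frac{3 + A}{-2 + A}$
$a{\left(n \right)} = 3 \sqrt{n}$
$L = 3 - 6 \sqrt{2}$ ($L = 3 + \left(-8 + \frac{3 + 3}{-2 + 3}\right) 3 \sqrt{2} = 3 + \left(-8 + 1^{-1} \cdot 6\right) 3 \sqrt{2} = 3 + \left(-8 + 1 \cdot 6\right) 3 \sqrt{2} = 3 + \left(-8 + 6\right) 3 \sqrt{2} = 3 - 2 \cdot 3 \sqrt{2} = 3 - 6 \sqrt{2} \approx -5.4853$)
$\left(-110 + L\right) 375 = \left(-110 + \left(3 - 6 \sqrt{2}\right)\right) 375 = \left(-107 - 6 \sqrt{2}\right) 375 = -40125 - 2250 \sqrt{2}$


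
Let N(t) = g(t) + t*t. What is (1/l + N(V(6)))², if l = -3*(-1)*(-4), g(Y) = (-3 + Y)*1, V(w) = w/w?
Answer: 169/144 ≈ 1.1736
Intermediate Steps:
V(w) = 1
g(Y) = -3 + Y
l = -12 (l = 3*(-4) = -12)
N(t) = -3 + t + t² (N(t) = (-3 + t) + t*t = (-3 + t) + t² = -3 + t + t²)
(1/l + N(V(6)))² = (1/(-12) + (-3 + 1 + 1²))² = (-1/12 + (-3 + 1 + 1))² = (-1/12 - 1)² = (-13/12)² = 169/144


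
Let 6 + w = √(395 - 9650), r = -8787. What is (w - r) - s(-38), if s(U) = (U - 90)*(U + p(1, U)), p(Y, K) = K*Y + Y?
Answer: -819 + I*√9255 ≈ -819.0 + 96.203*I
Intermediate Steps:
w = -6 + I*√9255 (w = -6 + √(395 - 9650) = -6 + √(-9255) = -6 + I*√9255 ≈ -6.0 + 96.203*I)
p(Y, K) = Y + K*Y
s(U) = (1 + 2*U)*(-90 + U) (s(U) = (U - 90)*(U + 1*(1 + U)) = (-90 + U)*(U + (1 + U)) = (-90 + U)*(1 + 2*U) = (1 + 2*U)*(-90 + U))
(w - r) - s(-38) = ((-6 + I*√9255) - 1*(-8787)) - (-90 - 179*(-38) + 2*(-38)²) = ((-6 + I*√9255) + 8787) - (-90 + 6802 + 2*1444) = (8781 + I*√9255) - (-90 + 6802 + 2888) = (8781 + I*√9255) - 1*9600 = (8781 + I*√9255) - 9600 = -819 + I*√9255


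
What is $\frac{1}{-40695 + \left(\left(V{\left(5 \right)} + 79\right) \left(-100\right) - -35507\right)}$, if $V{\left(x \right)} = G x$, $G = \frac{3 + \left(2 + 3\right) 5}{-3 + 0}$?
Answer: $- \frac{3}{25264} \approx -0.00011875$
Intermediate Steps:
$G = - \frac{28}{3}$ ($G = \frac{3 + 5 \cdot 5}{-3} = \left(3 + 25\right) \left(- \frac{1}{3}\right) = 28 \left(- \frac{1}{3}\right) = - \frac{28}{3} \approx -9.3333$)
$V{\left(x \right)} = - \frac{28 x}{3}$
$\frac{1}{-40695 + \left(\left(V{\left(5 \right)} + 79\right) \left(-100\right) - -35507\right)} = \frac{1}{-40695 + \left(\left(\left(- \frac{28}{3}\right) 5 + 79\right) \left(-100\right) - -35507\right)} = \frac{1}{-40695 + \left(\left(- \frac{140}{3} + 79\right) \left(-100\right) + 35507\right)} = \frac{1}{-40695 + \left(\frac{97}{3} \left(-100\right) + 35507\right)} = \frac{1}{-40695 + \left(- \frac{9700}{3} + 35507\right)} = \frac{1}{-40695 + \frac{96821}{3}} = \frac{1}{- \frac{25264}{3}} = - \frac{3}{25264}$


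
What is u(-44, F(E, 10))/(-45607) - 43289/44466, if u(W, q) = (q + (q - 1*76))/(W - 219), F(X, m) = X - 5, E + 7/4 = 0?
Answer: -259619996978/266676853353 ≈ -0.97354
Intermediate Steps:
E = -7/4 (E = -7/4 + 0 = -7/4 ≈ -1.7500)
F(X, m) = -5 + X
u(W, q) = (-76 + 2*q)/(-219 + W) (u(W, q) = (q + (q - 76))/(-219 + W) = (q + (-76 + q))/(-219 + W) = (-76 + 2*q)/(-219 + W))
u(-44, F(E, 10))/(-45607) - 43289/44466 = (2*(-38 + (-5 - 7/4))/(-219 - 44))/(-45607) - 43289/44466 = (2*(-38 - 27/4)/(-263))*(-1/45607) - 43289*1/44466 = (2*(-1/263)*(-179/4))*(-1/45607) - 43289/44466 = (179/526)*(-1/45607) - 43289/44466 = -179/23989282 - 43289/44466 = -259619996978/266676853353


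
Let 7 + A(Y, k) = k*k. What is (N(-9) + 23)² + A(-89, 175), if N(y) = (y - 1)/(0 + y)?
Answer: 2527147/81 ≈ 31199.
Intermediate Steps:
A(Y, k) = -7 + k² (A(Y, k) = -7 + k*k = -7 + k²)
N(y) = (-1 + y)/y
(N(-9) + 23)² + A(-89, 175) = ((-1 - 9)/(-9) + 23)² + (-7 + 175²) = (-⅑*(-10) + 23)² + (-7 + 30625) = (10/9 + 23)² + 30618 = (217/9)² + 30618 = 47089/81 + 30618 = 2527147/81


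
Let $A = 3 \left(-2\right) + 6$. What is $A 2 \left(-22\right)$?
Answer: $0$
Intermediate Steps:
$A = 0$ ($A = -6 + 6 = 0$)
$A 2 \left(-22\right) = 0 \cdot 2 \left(-22\right) = 0 \left(-22\right) = 0$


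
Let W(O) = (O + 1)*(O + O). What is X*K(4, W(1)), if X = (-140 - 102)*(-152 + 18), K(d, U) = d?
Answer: 129712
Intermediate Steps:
W(O) = 2*O*(1 + O) (W(O) = (1 + O)*(2*O) = 2*O*(1 + O))
X = 32428 (X = -242*(-134) = 32428)
X*K(4, W(1)) = 32428*4 = 129712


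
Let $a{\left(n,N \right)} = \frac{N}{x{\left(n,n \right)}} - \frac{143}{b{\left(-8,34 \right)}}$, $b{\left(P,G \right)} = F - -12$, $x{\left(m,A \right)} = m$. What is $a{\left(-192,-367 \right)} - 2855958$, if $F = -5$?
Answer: $- \frac{3838432439}{1344} \approx -2.856 \cdot 10^{6}$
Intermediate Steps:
$b{\left(P,G \right)} = 7$ ($b{\left(P,G \right)} = -5 - -12 = -5 + 12 = 7$)
$a{\left(n,N \right)} = - \frac{143}{7} + \frac{N}{n}$ ($a{\left(n,N \right)} = \frac{N}{n} - \frac{143}{7} = - \frac{143}{7} + \frac{N}{n}$)
$a{\left(-192,-367 \right)} - 2855958 = \left(- \frac{143}{7} - \frac{367}{-192}\right) - 2855958 = \left(- \frac{143}{7} - - \frac{367}{192}\right) - 2855958 = \left(- \frac{143}{7} + \frac{367}{192}\right) - 2855958 = - \frac{24887}{1344} - 2855958 = - \frac{3838432439}{1344}$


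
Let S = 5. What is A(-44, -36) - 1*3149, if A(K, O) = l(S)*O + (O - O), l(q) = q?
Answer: -3329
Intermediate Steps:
A(K, O) = 5*O (A(K, O) = 5*O + (O - O) = 5*O + 0 = 5*O)
A(-44, -36) - 1*3149 = 5*(-36) - 1*3149 = -180 - 3149 = -3329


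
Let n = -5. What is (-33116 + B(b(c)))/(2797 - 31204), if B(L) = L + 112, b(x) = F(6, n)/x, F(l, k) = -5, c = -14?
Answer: 154017/132566 ≈ 1.1618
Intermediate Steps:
b(x) = -5/x
B(L) = 112 + L
(-33116 + B(b(c)))/(2797 - 31204) = (-33116 + (112 - 5/(-14)))/(2797 - 31204) = (-33116 + (112 - 5*(-1/14)))/(-28407) = (-33116 + (112 + 5/14))*(-1/28407) = (-33116 + 1573/14)*(-1/28407) = -462051/14*(-1/28407) = 154017/132566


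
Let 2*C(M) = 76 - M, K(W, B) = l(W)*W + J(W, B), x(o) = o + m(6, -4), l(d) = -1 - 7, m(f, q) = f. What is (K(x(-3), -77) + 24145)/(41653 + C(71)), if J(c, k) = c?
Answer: 48248/83311 ≈ 0.57913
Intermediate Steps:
l(d) = -8
x(o) = 6 + o (x(o) = o + 6 = 6 + o)
K(W, B) = -7*W (K(W, B) = -8*W + W = -7*W)
C(M) = 38 - M/2 (C(M) = (76 - M)/2 = 38 - M/2)
(K(x(-3), -77) + 24145)/(41653 + C(71)) = (-7*(6 - 3) + 24145)/(41653 + (38 - ½*71)) = (-7*3 + 24145)/(41653 + (38 - 71/2)) = (-21 + 24145)/(41653 + 5/2) = 24124/(83311/2) = 24124*(2/83311) = 48248/83311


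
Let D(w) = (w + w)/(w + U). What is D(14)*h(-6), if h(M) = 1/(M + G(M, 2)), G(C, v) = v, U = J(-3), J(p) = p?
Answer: -7/11 ≈ -0.63636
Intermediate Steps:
U = -3
h(M) = 1/(2 + M) (h(M) = 1/(M + 2) = 1/(2 + M))
D(w) = 2*w/(-3 + w) (D(w) = (w + w)/(w - 3) = (2*w)/(-3 + w) = 2*w/(-3 + w))
D(14)*h(-6) = (2*14/(-3 + 14))/(2 - 6) = (2*14/11)/(-4) = (2*14*(1/11))*(-¼) = (28/11)*(-¼) = -7/11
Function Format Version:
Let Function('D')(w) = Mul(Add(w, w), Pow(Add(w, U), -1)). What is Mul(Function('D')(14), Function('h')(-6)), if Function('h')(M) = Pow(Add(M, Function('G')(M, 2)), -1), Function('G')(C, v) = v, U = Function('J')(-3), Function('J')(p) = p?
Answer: Rational(-7, 11) ≈ -0.63636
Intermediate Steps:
U = -3
Function('h')(M) = Pow(Add(2, M), -1) (Function('h')(M) = Pow(Add(M, 2), -1) = Pow(Add(2, M), -1))
Function('D')(w) = Mul(2, w, Pow(Add(-3, w), -1)) (Function('D')(w) = Mul(Add(w, w), Pow(Add(w, -3), -1)) = Mul(Mul(2, w), Pow(Add(-3, w), -1)) = Mul(2, w, Pow(Add(-3, w), -1)))
Mul(Function('D')(14), Function('h')(-6)) = Mul(Mul(2, 14, Pow(Add(-3, 14), -1)), Pow(Add(2, -6), -1)) = Mul(Mul(2, 14, Pow(11, -1)), Pow(-4, -1)) = Mul(Mul(2, 14, Rational(1, 11)), Rational(-1, 4)) = Mul(Rational(28, 11), Rational(-1, 4)) = Rational(-7, 11)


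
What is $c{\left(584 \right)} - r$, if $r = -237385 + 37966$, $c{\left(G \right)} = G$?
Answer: $200003$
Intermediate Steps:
$r = -199419$
$c{\left(584 \right)} - r = 584 - -199419 = 584 + 199419 = 200003$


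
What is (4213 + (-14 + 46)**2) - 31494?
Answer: -26257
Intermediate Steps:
(4213 + (-14 + 46)**2) - 31494 = (4213 + 32**2) - 31494 = (4213 + 1024) - 31494 = 5237 - 31494 = -26257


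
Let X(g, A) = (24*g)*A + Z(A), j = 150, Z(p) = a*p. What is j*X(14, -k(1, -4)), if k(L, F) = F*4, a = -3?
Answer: 799200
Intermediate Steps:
k(L, F) = 4*F
Z(p) = -3*p
X(g, A) = -3*A + 24*A*g (X(g, A) = (24*g)*A - 3*A = 24*A*g - 3*A = -3*A + 24*A*g)
j*X(14, -k(1, -4)) = 150*(3*(-4*(-4))*(-1 + 8*14)) = 150*(3*(-1*(-16))*(-1 + 112)) = 150*(3*16*111) = 150*5328 = 799200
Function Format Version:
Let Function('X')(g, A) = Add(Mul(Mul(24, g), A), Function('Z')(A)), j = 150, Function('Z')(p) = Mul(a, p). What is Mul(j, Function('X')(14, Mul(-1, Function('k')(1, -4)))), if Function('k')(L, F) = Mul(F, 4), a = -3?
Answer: 799200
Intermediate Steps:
Function('k')(L, F) = Mul(4, F)
Function('Z')(p) = Mul(-3, p)
Function('X')(g, A) = Add(Mul(-3, A), Mul(24, A, g)) (Function('X')(g, A) = Add(Mul(Mul(24, g), A), Mul(-3, A)) = Add(Mul(24, A, g), Mul(-3, A)) = Add(Mul(-3, A), Mul(24, A, g)))
Mul(j, Function('X')(14, Mul(-1, Function('k')(1, -4)))) = Mul(150, Mul(3, Mul(-1, Mul(4, -4)), Add(-1, Mul(8, 14)))) = Mul(150, Mul(3, Mul(-1, -16), Add(-1, 112))) = Mul(150, Mul(3, 16, 111)) = Mul(150, 5328) = 799200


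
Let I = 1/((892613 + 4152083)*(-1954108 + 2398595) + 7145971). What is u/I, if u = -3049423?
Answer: -6837748445358545429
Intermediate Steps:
I = 1/2242308936923 (I = 1/(5044696*444487 + 7145971) = 1/(2242301790952 + 7145971) = 1/2242308936923 ≈ 4.4597e-13)
u/I = -3049423/1/2242308936923 = -3049423*2242308936923 = -6837748445358545429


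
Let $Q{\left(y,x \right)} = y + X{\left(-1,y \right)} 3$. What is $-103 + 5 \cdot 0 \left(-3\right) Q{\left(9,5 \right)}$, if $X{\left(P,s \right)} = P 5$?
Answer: $-103$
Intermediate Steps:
$X{\left(P,s \right)} = 5 P$
$Q{\left(y,x \right)} = -15 + y$ ($Q{\left(y,x \right)} = y + 5 \left(-1\right) 3 = y - 15 = -15 + y$)
$-103 + 5 \cdot 0 \left(-3\right) Q{\left(9,5 \right)} = -103 + 5 \cdot 0 \left(-3\right) \left(-15 + 9\right) = -103 + 0 \left(-3\right) \left(-6\right) = -103 + 0 \left(-6\right) = -103 + 0 = -103$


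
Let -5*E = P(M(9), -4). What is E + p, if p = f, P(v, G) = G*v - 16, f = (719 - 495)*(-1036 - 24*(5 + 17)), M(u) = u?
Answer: -1751628/5 ≈ -3.5033e+5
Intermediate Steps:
f = -350336 (f = 224*(-1036 - 24*22) = 224*(-1036 - 528) = 224*(-1564) = -350336)
P(v, G) = -16 + G*v
E = 52/5 (E = -(-16 - 4*9)/5 = -(-16 - 36)/5 = -1/5*(-52) = 52/5 ≈ 10.400)
p = -350336
E + p = 52/5 - 350336 = -1751628/5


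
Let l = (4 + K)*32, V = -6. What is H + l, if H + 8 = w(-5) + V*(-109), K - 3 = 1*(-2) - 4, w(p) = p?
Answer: 673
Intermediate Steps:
K = -3 (K = 3 + (1*(-2) - 4) = 3 + (-2 - 4) = 3 - 6 = -3)
H = 641 (H = -8 + (-5 - 6*(-109)) = -8 + (-5 + 654) = -8 + 649 = 641)
l = 32 (l = (4 - 3)*32 = 1*32 = 32)
H + l = 641 + 32 = 673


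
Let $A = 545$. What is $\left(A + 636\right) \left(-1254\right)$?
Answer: $-1480974$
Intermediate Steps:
$\left(A + 636\right) \left(-1254\right) = \left(545 + 636\right) \left(-1254\right) = 1181 \left(-1254\right) = -1480974$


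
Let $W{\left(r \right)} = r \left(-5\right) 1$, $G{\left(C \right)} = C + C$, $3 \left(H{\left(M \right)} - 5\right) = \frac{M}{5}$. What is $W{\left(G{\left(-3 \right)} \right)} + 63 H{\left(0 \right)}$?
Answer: $345$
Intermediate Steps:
$H{\left(M \right)} = 5 + \frac{M}{15}$ ($H{\left(M \right)} = 5 + \frac{M \frac{1}{5}}{3} = 5 + \frac{\frac{1}{5} M}{3} = 5 + \frac{M}{15}$)
$G{\left(C \right)} = 2 C$
$W{\left(r \right)} = - 5 r$ ($W{\left(r \right)} = - 5 r 1 = - 5 r$)
$W{\left(G{\left(-3 \right)} \right)} + 63 H{\left(0 \right)} = - 5 \cdot 2 \left(-3\right) + 63 \left(5 + \frac{1}{15} \cdot 0\right) = \left(-5\right) \left(-6\right) + 63 \left(5 + 0\right) = 30 + 63 \cdot 5 = 30 + 315 = 345$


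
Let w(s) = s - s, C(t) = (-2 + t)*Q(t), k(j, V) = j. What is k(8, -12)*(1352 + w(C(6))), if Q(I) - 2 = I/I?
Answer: 10816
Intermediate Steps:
Q(I) = 3 (Q(I) = 2 + I/I = 2 + 1 = 3)
C(t) = -6 + 3*t (C(t) = (-2 + t)*3 = -6 + 3*t)
w(s) = 0
k(8, -12)*(1352 + w(C(6))) = 8*(1352 + 0) = 8*1352 = 10816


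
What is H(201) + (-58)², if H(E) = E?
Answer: 3565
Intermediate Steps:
H(201) + (-58)² = 201 + (-58)² = 201 + 3364 = 3565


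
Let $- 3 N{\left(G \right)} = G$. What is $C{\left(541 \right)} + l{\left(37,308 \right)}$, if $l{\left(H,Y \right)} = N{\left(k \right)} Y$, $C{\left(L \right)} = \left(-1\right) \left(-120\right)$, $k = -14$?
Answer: $\frac{4672}{3} \approx 1557.3$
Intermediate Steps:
$N{\left(G \right)} = - \frac{G}{3}$
$C{\left(L \right)} = 120$
$l{\left(H,Y \right)} = \frac{14 Y}{3}$ ($l{\left(H,Y \right)} = \left(- \frac{1}{3}\right) \left(-14\right) Y = \frac{14 Y}{3}$)
$C{\left(541 \right)} + l{\left(37,308 \right)} = 120 + \frac{14}{3} \cdot 308 = 120 + \frac{4312}{3} = \frac{4672}{3}$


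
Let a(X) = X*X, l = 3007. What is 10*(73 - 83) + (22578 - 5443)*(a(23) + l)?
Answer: 60589260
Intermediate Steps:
a(X) = X**2
10*(73 - 83) + (22578 - 5443)*(a(23) + l) = 10*(73 - 83) + (22578 - 5443)*(23**2 + 3007) = 10*(-10) + 17135*(529 + 3007) = -100 + 17135*3536 = -100 + 60589360 = 60589260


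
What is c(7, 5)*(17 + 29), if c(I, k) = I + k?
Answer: 552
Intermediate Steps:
c(7, 5)*(17 + 29) = (7 + 5)*(17 + 29) = 12*46 = 552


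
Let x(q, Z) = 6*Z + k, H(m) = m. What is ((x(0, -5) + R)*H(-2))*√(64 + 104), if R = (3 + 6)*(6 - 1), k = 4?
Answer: -76*√42 ≈ -492.54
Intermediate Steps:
R = 45 (R = 9*5 = 45)
x(q, Z) = 4 + 6*Z (x(q, Z) = 6*Z + 4 = 4 + 6*Z)
((x(0, -5) + R)*H(-2))*√(64 + 104) = (((4 + 6*(-5)) + 45)*(-2))*√(64 + 104) = (((4 - 30) + 45)*(-2))*√168 = ((-26 + 45)*(-2))*(2*√42) = (19*(-2))*(2*√42) = -76*√42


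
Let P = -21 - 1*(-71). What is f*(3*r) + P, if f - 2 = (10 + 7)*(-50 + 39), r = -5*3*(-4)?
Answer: -33250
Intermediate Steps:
r = 60 (r = -15*(-4) = 60)
f = -185 (f = 2 + (10 + 7)*(-50 + 39) = 2 + 17*(-11) = 2 - 187 = -185)
P = 50 (P = -21 + 71 = 50)
f*(3*r) + P = -555*60 + 50 = -185*180 + 50 = -33300 + 50 = -33250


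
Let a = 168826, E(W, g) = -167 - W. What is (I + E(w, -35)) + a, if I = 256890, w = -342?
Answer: 425891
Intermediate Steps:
(I + E(w, -35)) + a = (256890 + (-167 - 1*(-342))) + 168826 = (256890 + (-167 + 342)) + 168826 = (256890 + 175) + 168826 = 257065 + 168826 = 425891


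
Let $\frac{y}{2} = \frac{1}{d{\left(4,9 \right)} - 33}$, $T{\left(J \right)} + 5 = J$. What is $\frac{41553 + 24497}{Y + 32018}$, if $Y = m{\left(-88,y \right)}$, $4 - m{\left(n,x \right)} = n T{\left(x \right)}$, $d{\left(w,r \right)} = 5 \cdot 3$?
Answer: $\frac{11889}{5683} \approx 2.092$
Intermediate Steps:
$T{\left(J \right)} = -5 + J$
$d{\left(w,r \right)} = 15$
$y = - \frac{1}{9}$ ($y = \frac{2}{15 - 33} = \frac{2}{-18} = 2 \left(- \frac{1}{18}\right) = - \frac{1}{9} \approx -0.11111$)
$m{\left(n,x \right)} = 4 - n \left(-5 + x\right)$
$Y = - \frac{4012}{9}$ ($Y = 4 - - 88 \left(-5 - \frac{1}{9}\right) = 4 - \left(-88\right) \left(- \frac{46}{9}\right) = 4 - \frac{4048}{9} = - \frac{4012}{9} \approx -445.78$)
$\frac{41553 + 24497}{Y + 32018} = \frac{41553 + 24497}{- \frac{4012}{9} + 32018} = \frac{66050}{\frac{284150}{9}} = 66050 \cdot \frac{9}{284150} = \frac{11889}{5683}$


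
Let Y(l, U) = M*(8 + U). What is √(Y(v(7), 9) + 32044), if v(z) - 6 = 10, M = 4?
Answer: 12*√223 ≈ 179.20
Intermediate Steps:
v(z) = 16 (v(z) = 6 + 10 = 16)
Y(l, U) = 32 + 4*U (Y(l, U) = 4*(8 + U) = 32 + 4*U)
√(Y(v(7), 9) + 32044) = √((32 + 4*9) + 32044) = √((32 + 36) + 32044) = √(68 + 32044) = √32112 = 12*√223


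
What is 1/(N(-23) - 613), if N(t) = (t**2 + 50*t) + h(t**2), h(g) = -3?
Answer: -1/1237 ≈ -0.00080841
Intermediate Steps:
N(t) = -3 + t**2 + 50*t (N(t) = (t**2 + 50*t) - 3 = -3 + t**2 + 50*t)
1/(N(-23) - 613) = 1/((-3 + (-23)**2 + 50*(-23)) - 613) = 1/((-3 + 529 - 1150) - 613) = 1/(-624 - 613) = 1/(-1237) = -1/1237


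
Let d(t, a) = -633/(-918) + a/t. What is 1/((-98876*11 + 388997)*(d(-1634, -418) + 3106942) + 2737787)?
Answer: -13158/28561133416369379 ≈ -4.6070e-13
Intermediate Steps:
d(t, a) = 211/306 + a/t (d(t, a) = -633*(-1/918) + a/t = 211/306 + a/t)
1/((-98876*11 + 388997)*(d(-1634, -418) + 3106942) + 2737787) = 1/((-98876*11 + 388997)*((211/306 - 418/(-1634)) + 3106942) + 2737787) = 1/((-1087636 + 388997)*((211/306 - 418*(-1/1634)) + 3106942) + 2737787) = 1/(-698639*((211/306 + 11/43) + 3106942) + 2737787) = 1/(-698639*(12439/13158 + 3106942) + 2737787) = 1/(-698639*40881155275/13158 + 2737787) = 1/(-28561169440170725/13158 + 2737787) = 1/(-28561133416369379/13158) = -13158/28561133416369379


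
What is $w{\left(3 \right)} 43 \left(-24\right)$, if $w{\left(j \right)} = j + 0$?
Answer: $-3096$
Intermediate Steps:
$w{\left(j \right)} = j$
$w{\left(3 \right)} 43 \left(-24\right) = 3 \cdot 43 \left(-24\right) = 129 \left(-24\right) = -3096$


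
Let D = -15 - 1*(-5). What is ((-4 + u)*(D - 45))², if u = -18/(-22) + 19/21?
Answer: 6916900/441 ≈ 15685.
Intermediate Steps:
D = -10 (D = -15 + 5 = -10)
u = 398/231 (u = -18*(-1/22) + 19*(1/21) = 9/11 + 19/21 = 398/231 ≈ 1.7229)
((-4 + u)*(D - 45))² = ((-4 + 398/231)*(-10 - 45))² = (-526/231*(-55))² = (2630/21)² = 6916900/441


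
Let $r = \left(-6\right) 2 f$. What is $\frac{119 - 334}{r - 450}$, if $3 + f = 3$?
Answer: $\frac{43}{90} \approx 0.47778$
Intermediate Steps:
$f = 0$ ($f = -3 + 3 = 0$)
$r = 0$ ($r = \left(-6\right) 2 \cdot 0 = \left(-12\right) 0 = 0$)
$\frac{119 - 334}{r - 450} = \frac{119 - 334}{0 - 450} = - \frac{215}{-450} = \left(-215\right) \left(- \frac{1}{450}\right) = \frac{43}{90}$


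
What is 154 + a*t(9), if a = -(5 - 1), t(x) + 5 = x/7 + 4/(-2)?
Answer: 1238/7 ≈ 176.86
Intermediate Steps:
t(x) = -7 + x/7 (t(x) = -5 + (x/7 + 4/(-2)) = -5 + (x*(1/7) + 4*(-1/2)) = -5 + (x/7 - 2) = -5 + (-2 + x/7) = -7 + x/7)
a = -4 (a = -1*4 = -4)
154 + a*t(9) = 154 - 4*(-7 + (1/7)*9) = 154 - 4*(-7 + 9/7) = 154 - 4*(-40/7) = 154 + 160/7 = 1238/7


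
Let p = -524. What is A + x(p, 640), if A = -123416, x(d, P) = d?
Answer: -123940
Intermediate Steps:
A + x(p, 640) = -123416 - 524 = -123940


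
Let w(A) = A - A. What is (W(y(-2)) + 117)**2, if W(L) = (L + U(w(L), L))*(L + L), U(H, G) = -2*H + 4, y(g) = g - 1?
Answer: 12321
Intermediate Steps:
w(A) = 0
y(g) = -1 + g
U(H, G) = 4 - 2*H
W(L) = 2*L*(4 + L) (W(L) = (L + (4 - 2*0))*(L + L) = (L + (4 + 0))*(2*L) = (L + 4)*(2*L) = (4 + L)*(2*L) = 2*L*(4 + L))
(W(y(-2)) + 117)**2 = (2*(-1 - 2)*(4 + (-1 - 2)) + 117)**2 = (2*(-3)*(4 - 3) + 117)**2 = (2*(-3)*1 + 117)**2 = (-6 + 117)**2 = 111**2 = 12321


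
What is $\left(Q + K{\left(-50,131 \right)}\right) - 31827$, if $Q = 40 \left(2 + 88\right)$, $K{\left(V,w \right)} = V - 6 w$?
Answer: $-29063$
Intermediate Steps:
$Q = 3600$ ($Q = 40 \cdot 90 = 3600$)
$\left(Q + K{\left(-50,131 \right)}\right) - 31827 = \left(3600 - 836\right) - 31827 = 2764 - 31827 = -29063$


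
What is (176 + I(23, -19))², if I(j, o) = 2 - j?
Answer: 24025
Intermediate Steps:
(176 + I(23, -19))² = (176 + (2 - 1*23))² = (176 + (2 - 23))² = (176 - 21)² = 155² = 24025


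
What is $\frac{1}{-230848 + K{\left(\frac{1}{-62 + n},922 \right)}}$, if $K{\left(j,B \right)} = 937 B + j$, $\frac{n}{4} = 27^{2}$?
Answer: $\frac{2854}{1806770365} \approx 1.5796 \cdot 10^{-6}$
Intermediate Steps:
$n = 2916$ ($n = 4 \cdot 27^{2} = 4 \cdot 729 = 2916$)
$K{\left(j,B \right)} = j + 937 B$
$\frac{1}{-230848 + K{\left(\frac{1}{-62 + n},922 \right)}} = \frac{1}{-230848 + \left(\frac{1}{-62 + 2916} + 937 \cdot 922\right)} = \frac{1}{-230848 + \left(\frac{1}{2854} + 863914\right)} = \frac{1}{-230848 + \frac{2465610557}{2854}} = \frac{1}{\frac{1806770365}{2854}} = \frac{2854}{1806770365}$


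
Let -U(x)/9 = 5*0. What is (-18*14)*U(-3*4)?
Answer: 0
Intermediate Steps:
U(x) = 0 (U(x) = -45*0 = -9*0 = 0)
(-18*14)*U(-3*4) = -18*14*0 = -252*0 = 0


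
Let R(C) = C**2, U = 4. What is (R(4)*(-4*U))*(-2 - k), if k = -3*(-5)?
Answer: 4352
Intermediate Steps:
k = 15
(R(4)*(-4*U))*(-2 - k) = (4**2*(-4*4))*(-2 - 1*15) = (16*(-16))*(-2 - 15) = -256*(-17) = 4352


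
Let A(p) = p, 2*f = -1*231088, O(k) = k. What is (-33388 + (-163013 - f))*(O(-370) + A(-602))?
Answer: 78593004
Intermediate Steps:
f = -115544 (f = (-1*231088)/2 = (1/2)*(-231088) = -115544)
(-33388 + (-163013 - f))*(O(-370) + A(-602)) = (-33388 + (-163013 - 1*(-115544)))*(-370 - 602) = (-33388 + (-163013 + 115544))*(-972) = (-33388 - 47469)*(-972) = -80857*(-972) = 78593004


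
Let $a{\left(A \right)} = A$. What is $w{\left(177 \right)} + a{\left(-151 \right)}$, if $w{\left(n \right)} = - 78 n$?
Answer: $-13957$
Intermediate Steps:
$w{\left(177 \right)} + a{\left(-151 \right)} = \left(-78\right) 177 - 151 = -13806 - 151 = -13957$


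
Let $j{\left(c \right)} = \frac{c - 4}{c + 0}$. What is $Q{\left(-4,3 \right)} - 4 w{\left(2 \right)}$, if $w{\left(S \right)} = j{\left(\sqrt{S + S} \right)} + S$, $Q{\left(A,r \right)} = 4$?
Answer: $0$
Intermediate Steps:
$j{\left(c \right)} = \frac{-4 + c}{c}$
$w{\left(S \right)} = S + \frac{\sqrt{2} \left(-4 + \sqrt{2} \sqrt{S}\right)}{2 \sqrt{S}}$ ($w{\left(S \right)} = \frac{-4 + \sqrt{S + S}}{\sqrt{S + S}} + S = \frac{-4 + \sqrt{2 S}}{\sqrt{2 S}} + S = \frac{-4 + \sqrt{2} \sqrt{S}}{\sqrt{2} \sqrt{S}} + S = \frac{\sqrt{2}}{2 \sqrt{S}} \left(-4 + \sqrt{2} \sqrt{S}\right) + S = \frac{\sqrt{2} \left(-4 + \sqrt{2} \sqrt{S}\right)}{2 \sqrt{S}} + S = S + \frac{\sqrt{2} \left(-4 + \sqrt{2} \sqrt{S}\right)}{2 \sqrt{S}}$)
$Q{\left(-4,3 \right)} - 4 w{\left(2 \right)} = 4 - 4 \left(1 + 2 - \frac{2 \sqrt{2}}{\sqrt{2}}\right) = 4 - 4 \left(1 + 2 - 2 \sqrt{2} \frac{\sqrt{2}}{2}\right) = 4 - 4 \left(1 + 2 - 2\right) = 4 - 4 = 0$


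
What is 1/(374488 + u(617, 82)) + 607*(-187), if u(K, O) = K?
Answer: -42577793444/375105 ≈ -1.1351e+5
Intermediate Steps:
1/(374488 + u(617, 82)) + 607*(-187) = 1/(374488 + 617) + 607*(-187) = 1/375105 - 113509 = -42577793444/375105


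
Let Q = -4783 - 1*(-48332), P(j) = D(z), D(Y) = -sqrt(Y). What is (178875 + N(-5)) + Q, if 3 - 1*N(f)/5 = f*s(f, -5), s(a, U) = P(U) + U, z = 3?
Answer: 222314 - 25*sqrt(3) ≈ 2.2227e+5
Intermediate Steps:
P(j) = -sqrt(3)
s(a, U) = U - sqrt(3) (s(a, U) = -sqrt(3) + U = U - sqrt(3))
Q = 43549 (Q = -4783 + 48332 = 43549)
N(f) = 15 - 5*f*(-5 - sqrt(3))
(178875 + N(-5)) + Q = (178875 + (15 + 5*(-5)*(5 + sqrt(3)))) + 43549 = (178875 + (15 + (-125 - 25*sqrt(3)))) + 43549 = (178875 + (-110 - 25*sqrt(3))) + 43549 = (178765 - 25*sqrt(3)) + 43549 = 222314 - 25*sqrt(3)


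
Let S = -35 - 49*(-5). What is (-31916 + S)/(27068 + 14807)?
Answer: -31706/41875 ≈ -0.75716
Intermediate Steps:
S = 210 (S = -35 + 245 = 210)
(-31916 + S)/(27068 + 14807) = (-31916 + 210)/(27068 + 14807) = -31706/41875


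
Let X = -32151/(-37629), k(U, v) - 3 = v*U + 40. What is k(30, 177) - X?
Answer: 67131962/12543 ≈ 5352.1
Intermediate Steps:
k(U, v) = 43 + U*v (k(U, v) = 3 + (v*U + 40) = 3 + (U*v + 40) = 3 + (40 + U*v) = 43 + U*v)
X = 10717/12543 (X = -32151*(-1/37629) = 10717/12543 ≈ 0.85442)
k(30, 177) - X = (43 + 30*177) - 1*10717/12543 = (43 + 5310) - 10717/12543 = 5353 - 10717/12543 = 67131962/12543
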